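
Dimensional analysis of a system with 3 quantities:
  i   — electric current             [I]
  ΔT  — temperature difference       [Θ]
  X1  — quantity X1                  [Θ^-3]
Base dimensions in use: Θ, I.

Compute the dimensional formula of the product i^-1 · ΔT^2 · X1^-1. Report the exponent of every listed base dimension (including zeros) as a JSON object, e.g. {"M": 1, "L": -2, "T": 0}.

Exponent matrix [Θ,I] × [i,ΔT,X1]:
  Θ: [ 0  1 -3]
  I: [ 1  0  0]
  [Θ]: (-1)·0+(2)·1+(-1)·-3 = 5
  [I]: (-1)·1+(2)·0+(-1)·0 = -1
⇒ Θ^5 I^-1

{"Θ": 5, "I": -1}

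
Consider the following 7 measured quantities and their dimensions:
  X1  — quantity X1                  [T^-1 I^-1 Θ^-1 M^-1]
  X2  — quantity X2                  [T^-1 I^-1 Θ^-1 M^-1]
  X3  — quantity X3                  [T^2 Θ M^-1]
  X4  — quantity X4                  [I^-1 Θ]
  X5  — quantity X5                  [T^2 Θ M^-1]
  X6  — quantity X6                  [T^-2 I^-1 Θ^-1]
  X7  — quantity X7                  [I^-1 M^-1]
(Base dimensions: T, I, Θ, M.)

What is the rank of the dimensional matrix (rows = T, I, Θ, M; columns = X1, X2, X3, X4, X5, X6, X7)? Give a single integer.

Dimensional matrix (T×I×Θ×M by X1×X2×X3×X4×X5×X6×X7):
  T: [-1 -1  2  0  2 -2  0]
  I: [-1 -1  0 -1  0 -1 -1]
  Θ: [-1 -1  1  1  1 -1  0]
  M: [-1 -1 -1  0 -1  0 -1]
RREF → pivots at {X1,X3,X4} ⇒ r = 3

3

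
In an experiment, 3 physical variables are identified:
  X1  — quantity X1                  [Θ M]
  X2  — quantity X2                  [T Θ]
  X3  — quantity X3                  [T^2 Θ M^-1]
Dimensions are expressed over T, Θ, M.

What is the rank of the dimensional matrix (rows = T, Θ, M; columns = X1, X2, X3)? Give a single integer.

2

Exponent matrix [T,Θ,M] × [X1,X2,X3]:
  T: [ 0  1  2]
  Θ: [ 1  1  1]
  M: [ 1  0 -1]
RREF → pivots at {X1,X2} ⇒ r = 2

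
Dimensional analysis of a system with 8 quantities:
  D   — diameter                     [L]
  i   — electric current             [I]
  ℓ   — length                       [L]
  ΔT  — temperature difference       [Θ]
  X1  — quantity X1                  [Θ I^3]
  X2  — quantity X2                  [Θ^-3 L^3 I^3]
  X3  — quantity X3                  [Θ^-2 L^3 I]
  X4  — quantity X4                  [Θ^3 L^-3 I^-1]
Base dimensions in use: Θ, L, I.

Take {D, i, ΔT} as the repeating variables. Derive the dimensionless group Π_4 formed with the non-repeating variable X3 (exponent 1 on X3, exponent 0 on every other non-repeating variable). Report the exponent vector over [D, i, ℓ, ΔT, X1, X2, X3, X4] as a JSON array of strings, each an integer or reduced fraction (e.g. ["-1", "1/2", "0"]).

["-3", "-1", "0", "2", "0", "0", "1", "0"]

Write exponents as rows Θ,L,I / cols D,i,ℓ,ΔT,X1,X2,X3,X4:
  Θ: [ 0  0  0  1  1 -3 -2  3]
  L: [ 1  0  1  0  0  3  3 -3]
  I: [ 0  1  0  0  3  3  1 -1]
Row reduction gives pivot columns D,i,ΔT; rank = 3
Repeat: D,i,ΔT; free: ℓ,X1,X2,X3,X4
RREF:
  r0: [   1    0    1    0    0    3    3   -3]
  r1: [   0    1    0    0    3    3    1   -1]
  r2: [   0    0    0    1    1   -3   -2    3]
Fix exponent of X3 at 1, ℓ at 0, X1 at 0, X2 at 0, X4 at 0; solve each RREF row for its pivot's exponent:
  r0: exp(D) + (3)·1 = 0 ⇒ exp(D) = -3
  r1: exp(i) + (1)·1 = 0 ⇒ exp(i) = -1
  r2: exp(ΔT) + (-2)·1 = 0 ⇒ exp(ΔT) = 2
Π_4 = D^-3 · i^-1 · ΔT^2 · X3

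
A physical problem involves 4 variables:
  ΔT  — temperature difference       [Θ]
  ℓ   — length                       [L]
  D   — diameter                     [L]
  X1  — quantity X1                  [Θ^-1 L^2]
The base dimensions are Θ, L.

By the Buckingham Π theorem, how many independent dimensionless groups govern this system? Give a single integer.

Write exponents as rows Θ,L / cols ΔT,ℓ,D,X1:
  Θ: [ 1  0  0 -1]
  L: [ 0  1  1  2]
RREF → pivots at {ΔT,ℓ} ⇒ r = 2
4 vars − rank 2 = 2 Π groups

2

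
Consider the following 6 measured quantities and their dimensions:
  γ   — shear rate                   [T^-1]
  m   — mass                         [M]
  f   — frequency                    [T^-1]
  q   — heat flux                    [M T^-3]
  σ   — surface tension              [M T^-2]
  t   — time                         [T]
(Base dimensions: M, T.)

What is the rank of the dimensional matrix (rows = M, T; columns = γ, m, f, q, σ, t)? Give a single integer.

2

Write exponents as rows M,T / cols γ,m,f,q,σ,t:
  M: [ 0  1  0  1  1  0]
  T: [-1  0 -1 -3 -2  1]
RREF → pivots at {γ,m} ⇒ r = 2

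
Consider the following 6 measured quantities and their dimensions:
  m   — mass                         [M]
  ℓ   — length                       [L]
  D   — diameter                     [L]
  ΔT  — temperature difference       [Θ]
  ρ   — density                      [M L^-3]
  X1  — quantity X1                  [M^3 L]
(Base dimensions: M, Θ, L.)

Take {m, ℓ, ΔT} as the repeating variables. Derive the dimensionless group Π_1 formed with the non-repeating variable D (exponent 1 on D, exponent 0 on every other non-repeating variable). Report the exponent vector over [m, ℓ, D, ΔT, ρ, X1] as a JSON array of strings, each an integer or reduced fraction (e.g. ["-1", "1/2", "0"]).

["0", "-1", "1", "0", "0", "0"]

Dimensional matrix (M×Θ×L by m×ℓ×D×ΔT×ρ×X1):
  M: [ 1  0  0  0  1  3]
  Θ: [ 0  0  0  1  0  0]
  L: [ 0  1  1  0 -3  1]
Echelon form has 3 nonzero rows (pivots: m,ℓ,ΔT)
Pivot set = {m,ℓ,ΔT}, free = {D,ρ,X1}
RREF:
  r0: [   1    0    0    0    1    3]
  r1: [   0    1    1    0   -3    1]
  r2: [   0    0    0    1    0    0]
Fix exponent of D at 1, ρ at 0, X1 at 0; solve each RREF row for its pivot's exponent:
  r0: exp(m) + (0)·1 = 0 ⇒ exp(m) = 0
  r1: exp(ℓ) + (1)·1 = 0 ⇒ exp(ℓ) = -1
  r2: exp(ΔT) + (0)·1 = 0 ⇒ exp(ΔT) = 0
Π_1 = ℓ^-1 · D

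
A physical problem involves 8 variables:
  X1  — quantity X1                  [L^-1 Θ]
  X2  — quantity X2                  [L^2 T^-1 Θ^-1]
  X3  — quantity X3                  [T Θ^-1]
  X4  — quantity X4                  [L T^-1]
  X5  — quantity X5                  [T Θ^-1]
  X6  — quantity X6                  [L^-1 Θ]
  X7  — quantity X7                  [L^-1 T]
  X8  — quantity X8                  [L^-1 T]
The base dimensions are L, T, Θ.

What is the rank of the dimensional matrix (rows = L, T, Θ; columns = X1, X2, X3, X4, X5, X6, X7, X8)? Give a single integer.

Dimensional matrix (L×T×Θ by X1×X2×X3×X4×X5×X6×X7×X8):
  L: [-1  2  0  1  0 -1 -1 -1]
  T: [ 0 -1  1 -1  1  0  1  1]
  Θ: [ 1 -1 -1  0 -1  1  0  0]
Row reduction gives pivot columns X1,X2; rank = 2

2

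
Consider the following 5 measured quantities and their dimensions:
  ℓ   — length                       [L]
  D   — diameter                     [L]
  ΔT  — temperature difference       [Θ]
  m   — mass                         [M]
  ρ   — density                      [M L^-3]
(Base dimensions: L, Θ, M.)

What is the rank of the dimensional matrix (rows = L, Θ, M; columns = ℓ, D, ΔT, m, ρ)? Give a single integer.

3

Dimensional matrix (L×Θ×M by ℓ×D×ΔT×m×ρ):
  L: [ 1  1  0  0 -3]
  Θ: [ 0  0  1  0  0]
  M: [ 0  0  0  1  1]
Row reduction gives pivot columns ℓ,ΔT,m; rank = 3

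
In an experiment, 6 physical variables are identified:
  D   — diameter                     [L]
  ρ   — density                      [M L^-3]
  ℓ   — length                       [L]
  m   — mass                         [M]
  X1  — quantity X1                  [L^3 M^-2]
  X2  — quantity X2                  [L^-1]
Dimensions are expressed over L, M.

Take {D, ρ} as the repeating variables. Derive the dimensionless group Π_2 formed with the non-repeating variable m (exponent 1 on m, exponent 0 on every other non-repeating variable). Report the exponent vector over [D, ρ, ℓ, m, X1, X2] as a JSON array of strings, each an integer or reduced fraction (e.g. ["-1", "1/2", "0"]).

Exponent matrix [L,M] × [D,ρ,ℓ,m,X1,X2]:
  L: [ 1 -3  1  0  3 -1]
  M: [ 0  1  0  1 -2  0]
Row reduction gives pivot columns D,ρ; rank = 2
Pivot set = {D,ρ}, free = {ℓ,m,X1,X2}
RREF:
  r0: [   1    0    1    3   -3   -1]
  r1: [   0    1    0    1   -2    0]
Fix exponent of m at 1, ℓ at 0, X1 at 0, X2 at 0; solve each RREF row for its pivot's exponent:
  r0: exp(D) + (3)·1 = 0 ⇒ exp(D) = -3
  r1: exp(ρ) + (1)·1 = 0 ⇒ exp(ρ) = -1
Π_2 = D^-3 · ρ^-1 · m

["-3", "-1", "0", "1", "0", "0"]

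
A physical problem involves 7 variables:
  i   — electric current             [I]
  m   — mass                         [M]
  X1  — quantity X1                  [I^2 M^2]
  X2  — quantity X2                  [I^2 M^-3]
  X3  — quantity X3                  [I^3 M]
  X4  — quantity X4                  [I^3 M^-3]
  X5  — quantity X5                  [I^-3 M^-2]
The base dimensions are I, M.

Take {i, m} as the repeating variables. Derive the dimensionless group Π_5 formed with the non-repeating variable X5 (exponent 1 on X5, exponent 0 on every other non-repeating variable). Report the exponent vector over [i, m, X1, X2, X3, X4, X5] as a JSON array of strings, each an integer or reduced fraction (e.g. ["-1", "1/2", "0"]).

["3", "2", "0", "0", "0", "0", "1"]

Write exponents as rows I,M / cols i,m,X1,X2,X3,X4,X5:
  I: [ 1  0  2  2  3  3 -3]
  M: [ 0  1  2 -3  1 -3 -2]
RREF → pivots at {i,m} ⇒ r = 2
Pivot set = {i,m}, free = {X1,X2,X3,X4,X5}
RREF:
  r0: [   1    0    2    2    3    3   -3]
  r1: [   0    1    2   -3    1   -3   -2]
Fix exponent of X5 at 1, X1 at 0, X2 at 0, X3 at 0, X4 at 0; solve each RREF row for its pivot's exponent:
  r0: exp(i) + (-3)·1 = 0 ⇒ exp(i) = 3
  r1: exp(m) + (-2)·1 = 0 ⇒ exp(m) = 2
Π_5 = i^3 · m^2 · X5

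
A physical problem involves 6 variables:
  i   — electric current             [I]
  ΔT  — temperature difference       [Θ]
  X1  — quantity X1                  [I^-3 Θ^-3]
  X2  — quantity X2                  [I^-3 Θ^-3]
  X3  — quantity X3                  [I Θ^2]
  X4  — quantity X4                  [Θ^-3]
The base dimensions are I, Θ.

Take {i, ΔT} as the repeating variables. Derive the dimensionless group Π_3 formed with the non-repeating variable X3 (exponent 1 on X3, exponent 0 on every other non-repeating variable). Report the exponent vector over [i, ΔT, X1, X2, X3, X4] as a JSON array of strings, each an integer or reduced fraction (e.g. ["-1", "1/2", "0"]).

Dimensional matrix (I×Θ by i×ΔT×X1×X2×X3×X4):
  I: [ 1  0 -3 -3  1  0]
  Θ: [ 0  1 -3 -3  2 -3]
Row reduction gives pivot columns i,ΔT; rank = 2
Pivot set = {i,ΔT}, free = {X1,X2,X3,X4}
RREF:
  r0: [   1    0   -3   -3    1    0]
  r1: [   0    1   -3   -3    2   -3]
Fix exponent of X3 at 1, X1 at 0, X2 at 0, X4 at 0; solve each RREF row for its pivot's exponent:
  r0: exp(i) + (1)·1 = 0 ⇒ exp(i) = -1
  r1: exp(ΔT) + (2)·1 = 0 ⇒ exp(ΔT) = -2
Π_3 = i^-1 · ΔT^-2 · X3

["-1", "-2", "0", "0", "1", "0"]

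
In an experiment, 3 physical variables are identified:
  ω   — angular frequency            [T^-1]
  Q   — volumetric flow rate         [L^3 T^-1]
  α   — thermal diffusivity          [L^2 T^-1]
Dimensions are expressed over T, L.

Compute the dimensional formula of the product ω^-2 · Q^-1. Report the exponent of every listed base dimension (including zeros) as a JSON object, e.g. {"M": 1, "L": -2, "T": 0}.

Dimensional matrix (T×L by ω×Q×α):
  T: [-1 -1 -1]
  L: [ 0  3  2]
  [T]: (-2)·-1+(-1)·-1 = 3
  [L]: (-2)·0+(-1)·3 = -3
⇒ T^3 L^-3

{"T": 3, "L": -3}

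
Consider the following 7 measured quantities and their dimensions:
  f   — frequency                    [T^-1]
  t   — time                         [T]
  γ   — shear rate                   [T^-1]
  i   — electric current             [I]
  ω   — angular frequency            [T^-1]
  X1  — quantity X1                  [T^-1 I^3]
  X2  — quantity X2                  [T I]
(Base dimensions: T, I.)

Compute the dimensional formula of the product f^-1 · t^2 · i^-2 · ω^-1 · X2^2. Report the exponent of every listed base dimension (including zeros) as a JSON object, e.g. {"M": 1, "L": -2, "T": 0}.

{"T": 6, "I": 0}

Write exponents as rows T,I / cols f,t,γ,i,ω,X1,X2:
  T: [-1  1 -1  0 -1 -1  1]
  I: [ 0  0  0  1  0  3  1]
  [T]: (-1)·-1+(2)·1+(-2)·0+(-1)·-1+(2)·1 = 6
  [I]: (-1)·0+(2)·0+(-2)·1+(-1)·0+(2)·1 = 0
⇒ T^6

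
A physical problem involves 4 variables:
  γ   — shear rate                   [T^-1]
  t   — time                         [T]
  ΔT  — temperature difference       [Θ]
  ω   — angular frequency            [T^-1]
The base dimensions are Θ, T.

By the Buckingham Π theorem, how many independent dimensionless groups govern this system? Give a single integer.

2

Dimensional matrix (Θ×T by γ×t×ΔT×ω):
  Θ: [ 0  0  1  0]
  T: [-1  1  0 -1]
RREF → pivots at {γ,ΔT} ⇒ r = 2
n=4, r=2 ⇒ 2 dimensionless groups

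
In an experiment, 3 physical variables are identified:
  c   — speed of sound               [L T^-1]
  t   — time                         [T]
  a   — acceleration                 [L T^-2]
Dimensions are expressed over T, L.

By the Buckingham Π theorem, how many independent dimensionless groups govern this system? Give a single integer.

Dimensional matrix (T×L by c×t×a):
  T: [-1  1 -2]
  L: [ 1  0  1]
RREF → pivots at {c,t} ⇒ r = 2
n=3, r=2 ⇒ 1 dimensionless group

1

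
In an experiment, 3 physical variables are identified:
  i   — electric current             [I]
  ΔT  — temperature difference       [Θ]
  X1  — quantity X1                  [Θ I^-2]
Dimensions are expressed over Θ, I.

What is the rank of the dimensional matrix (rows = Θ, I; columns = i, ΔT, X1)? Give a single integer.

Dimensional matrix (Θ×I by i×ΔT×X1):
  Θ: [ 0  1  1]
  I: [ 1  0 -2]
Echelon form has 2 nonzero rows (pivots: i,ΔT)

2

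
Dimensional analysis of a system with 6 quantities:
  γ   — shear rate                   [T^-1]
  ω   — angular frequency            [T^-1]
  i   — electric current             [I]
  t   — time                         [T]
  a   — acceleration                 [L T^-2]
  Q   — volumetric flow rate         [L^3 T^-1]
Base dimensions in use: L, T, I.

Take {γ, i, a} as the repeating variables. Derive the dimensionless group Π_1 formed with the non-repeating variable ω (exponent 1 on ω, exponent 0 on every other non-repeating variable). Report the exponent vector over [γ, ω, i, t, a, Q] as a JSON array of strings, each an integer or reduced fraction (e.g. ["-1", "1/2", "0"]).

["-1", "1", "0", "0", "0", "0"]

Write exponents as rows L,T,I / cols γ,ω,i,t,a,Q:
  L: [ 0  0  0  0  1  3]
  T: [-1 -1  0  1 -2 -1]
  I: [ 0  0  1  0  0  0]
RREF → pivots at {γ,i,a} ⇒ r = 3
Repeat: γ,i,a; free: ω,t,Q
RREF:
  r0: [   1    1    0   -1    0   -5]
  r1: [   0    0    1    0    0    0]
  r2: [   0    0    0    0    1    3]
Fix exponent of ω at 1, t at 0, Q at 0; solve each RREF row for its pivot's exponent:
  r0: exp(γ) + (1)·1 = 0 ⇒ exp(γ) = -1
  r1: exp(i) + (0)·1 = 0 ⇒ exp(i) = 0
  r2: exp(a) + (0)·1 = 0 ⇒ exp(a) = 0
Π_1 = γ^-1 · ω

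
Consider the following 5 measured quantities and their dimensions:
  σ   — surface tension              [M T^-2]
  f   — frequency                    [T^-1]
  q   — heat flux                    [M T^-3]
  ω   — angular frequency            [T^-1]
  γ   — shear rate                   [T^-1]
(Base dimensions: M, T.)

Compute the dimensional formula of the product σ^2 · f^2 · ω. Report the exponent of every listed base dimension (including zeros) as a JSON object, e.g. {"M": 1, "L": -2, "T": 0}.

{"M": 2, "T": -7}

Write exponents as rows M,T / cols σ,f,q,ω,γ:
  M: [ 1  0  1  0  0]
  T: [-2 -1 -3 -1 -1]
  [M]: (2)·1+(2)·0+(1)·0 = 2
  [T]: (2)·-2+(2)·-1+(1)·-1 = -7
⇒ M^2 T^-7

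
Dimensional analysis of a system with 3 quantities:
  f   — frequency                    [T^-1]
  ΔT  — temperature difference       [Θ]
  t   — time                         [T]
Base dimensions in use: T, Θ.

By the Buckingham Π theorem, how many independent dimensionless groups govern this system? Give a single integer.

Write exponents as rows T,Θ / cols f,ΔT,t:
  T: [-1  0  1]
  Θ: [ 0  1  0]
RREF → pivots at {f,ΔT} ⇒ r = 2
Π count = n − r = 3 − 2 = 1

1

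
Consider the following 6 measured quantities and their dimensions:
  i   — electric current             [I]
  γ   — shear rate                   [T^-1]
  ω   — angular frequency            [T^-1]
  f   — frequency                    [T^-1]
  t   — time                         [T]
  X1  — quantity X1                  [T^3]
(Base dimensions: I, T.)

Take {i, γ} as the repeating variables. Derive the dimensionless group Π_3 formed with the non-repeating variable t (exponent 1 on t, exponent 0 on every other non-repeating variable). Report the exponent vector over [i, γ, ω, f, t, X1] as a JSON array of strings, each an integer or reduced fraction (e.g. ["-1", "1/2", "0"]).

Write exponents as rows I,T / cols i,γ,ω,f,t,X1:
  I: [ 1  0  0  0  0  0]
  T: [ 0 -1 -1 -1  1  3]
Row reduction gives pivot columns i,γ; rank = 2
Repeat: i,γ; free: ω,f,t,X1
RREF:
  r0: [   1    0    0    0    0    0]
  r1: [   0    1    1    1   -1   -3]
Fix exponent of t at 1, ω at 0, f at 0, X1 at 0; solve each RREF row for its pivot's exponent:
  r0: exp(i) + (0)·1 = 0 ⇒ exp(i) = 0
  r1: exp(γ) + (-1)·1 = 0 ⇒ exp(γ) = 1
Π_3 = γ · t

["0", "1", "0", "0", "1", "0"]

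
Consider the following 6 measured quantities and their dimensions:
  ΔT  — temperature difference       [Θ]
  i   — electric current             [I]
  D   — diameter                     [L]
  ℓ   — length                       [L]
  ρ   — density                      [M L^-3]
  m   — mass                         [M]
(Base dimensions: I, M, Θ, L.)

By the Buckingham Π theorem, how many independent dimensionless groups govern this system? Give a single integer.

2

Dimensional matrix (I×M×Θ×L by ΔT×i×D×ℓ×ρ×m):
  I: [ 0  1  0  0  0  0]
  M: [ 0  0  0  0  1  1]
  Θ: [ 1  0  0  0  0  0]
  L: [ 0  0  1  1 -3  0]
Row reduction gives pivot columns ΔT,i,D,ρ; rank = 4
6 vars − rank 4 = 2 Π groups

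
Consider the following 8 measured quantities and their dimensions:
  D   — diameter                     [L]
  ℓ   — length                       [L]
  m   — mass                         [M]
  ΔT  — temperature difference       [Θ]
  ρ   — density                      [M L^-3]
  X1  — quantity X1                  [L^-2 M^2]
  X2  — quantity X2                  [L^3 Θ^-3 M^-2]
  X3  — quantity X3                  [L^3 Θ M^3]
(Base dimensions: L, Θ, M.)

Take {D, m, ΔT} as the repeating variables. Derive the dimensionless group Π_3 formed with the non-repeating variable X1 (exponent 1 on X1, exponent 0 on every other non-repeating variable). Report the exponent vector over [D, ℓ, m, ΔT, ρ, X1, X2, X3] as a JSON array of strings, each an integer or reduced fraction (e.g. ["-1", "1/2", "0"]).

Dimensional matrix (L×Θ×M by D×ℓ×m×ΔT×ρ×X1×X2×X3):
  L: [ 1  1  0  0 -3 -2  3  3]
  Θ: [ 0  0  0  1  0  0 -3  1]
  M: [ 0  0  1  0  1  2 -2  3]
RREF → pivots at {D,m,ΔT} ⇒ r = 3
Pivot set = {D,m,ΔT}, free = {ℓ,ρ,X1,X2,X3}
RREF:
  r0: [   1    1    0    0   -3   -2    3    3]
  r1: [   0    0    1    0    1    2   -2    3]
  r2: [   0    0    0    1    0    0   -3    1]
Fix exponent of X1 at 1, ℓ at 0, ρ at 0, X2 at 0, X3 at 0; solve each RREF row for its pivot's exponent:
  r0: exp(D) + (-2)·1 = 0 ⇒ exp(D) = 2
  r1: exp(m) + (2)·1 = 0 ⇒ exp(m) = -2
  r2: exp(ΔT) + (0)·1 = 0 ⇒ exp(ΔT) = 0
Π_3 = D^2 · m^-2 · X1

["2", "0", "-2", "0", "0", "1", "0", "0"]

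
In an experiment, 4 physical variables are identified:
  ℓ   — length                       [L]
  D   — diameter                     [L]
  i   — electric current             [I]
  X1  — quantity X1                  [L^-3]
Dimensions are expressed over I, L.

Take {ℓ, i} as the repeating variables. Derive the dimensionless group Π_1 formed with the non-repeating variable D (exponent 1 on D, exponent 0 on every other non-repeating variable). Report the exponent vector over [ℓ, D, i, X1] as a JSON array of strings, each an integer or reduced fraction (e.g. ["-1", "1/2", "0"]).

["-1", "1", "0", "0"]

Dimensional matrix (I×L by ℓ×D×i×X1):
  I: [ 0  0  1  0]
  L: [ 1  1  0 -3]
Echelon form has 2 nonzero rows (pivots: ℓ,i)
Repeat: ℓ,i; free: D,X1
RREF:
  r0: [   1    1    0   -3]
  r1: [   0    0    1    0]
Fix exponent of D at 1, X1 at 0; solve each RREF row for its pivot's exponent:
  r0: exp(ℓ) + (1)·1 = 0 ⇒ exp(ℓ) = -1
  r1: exp(i) + (0)·1 = 0 ⇒ exp(i) = 0
Π_1 = ℓ^-1 · D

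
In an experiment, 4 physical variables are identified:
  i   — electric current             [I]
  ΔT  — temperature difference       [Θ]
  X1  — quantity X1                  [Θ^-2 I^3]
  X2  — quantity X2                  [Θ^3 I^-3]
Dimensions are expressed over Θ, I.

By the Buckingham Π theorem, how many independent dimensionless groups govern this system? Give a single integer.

2

Write exponents as rows Θ,I / cols i,ΔT,X1,X2:
  Θ: [ 0  1 -2  3]
  I: [ 1  0  3 -3]
Echelon form has 2 nonzero rows (pivots: i,ΔT)
4 vars − rank 2 = 2 Π groups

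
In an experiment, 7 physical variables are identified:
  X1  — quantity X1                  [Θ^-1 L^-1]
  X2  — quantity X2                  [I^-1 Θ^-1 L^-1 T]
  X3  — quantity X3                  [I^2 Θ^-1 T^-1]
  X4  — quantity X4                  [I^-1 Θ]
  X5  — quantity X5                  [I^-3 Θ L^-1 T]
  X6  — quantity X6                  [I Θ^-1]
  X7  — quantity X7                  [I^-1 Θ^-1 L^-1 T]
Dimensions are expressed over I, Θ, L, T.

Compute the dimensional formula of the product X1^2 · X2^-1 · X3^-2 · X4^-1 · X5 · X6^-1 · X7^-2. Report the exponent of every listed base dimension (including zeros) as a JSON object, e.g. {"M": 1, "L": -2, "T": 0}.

Dimensional matrix (I×Θ×L×T by X1×X2×X3×X4×X5×X6×X7):
  I: [ 0 -1  2 -1 -3  1 -1]
  Θ: [-1 -1 -1  1  1 -1 -1]
  L: [-1 -1  0  0 -1  0 -1]
  T: [ 0  1 -1  0  1  0  1]
  [I]: (2)·0+(-1)·-1+(-2)·2+(-1)·-1+(1)·-3+(-1)·1+(-2)·-1 = -4
  [Θ]: (2)·-1+(-1)·-1+(-2)·-1+(-1)·1+(1)·1+(-1)·-1+(-2)·-1 = 4
  [L]: (2)·-1+(-1)·-1+(-2)·0+(-1)·0+(1)·-1+(-1)·0+(-2)·-1 = 0
  [T]: (2)·0+(-1)·1+(-2)·-1+(-1)·0+(1)·1+(-1)·0+(-2)·1 = 0
⇒ I^-4 Θ^4

{"I": -4, "Θ": 4, "L": 0, "T": 0}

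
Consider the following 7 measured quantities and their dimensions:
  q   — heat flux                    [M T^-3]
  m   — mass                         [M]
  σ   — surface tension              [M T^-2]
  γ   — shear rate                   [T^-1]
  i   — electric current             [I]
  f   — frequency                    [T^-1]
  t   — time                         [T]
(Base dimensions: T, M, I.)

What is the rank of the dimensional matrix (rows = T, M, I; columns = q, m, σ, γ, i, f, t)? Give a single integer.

Exponent matrix [T,M,I] × [q,m,σ,γ,i,f,t]:
  T: [-3  0 -2 -1  0 -1  1]
  M: [ 1  1  1  0  0  0  0]
  I: [ 0  0  0  0  1  0  0]
Echelon form has 3 nonzero rows (pivots: q,m,i)

3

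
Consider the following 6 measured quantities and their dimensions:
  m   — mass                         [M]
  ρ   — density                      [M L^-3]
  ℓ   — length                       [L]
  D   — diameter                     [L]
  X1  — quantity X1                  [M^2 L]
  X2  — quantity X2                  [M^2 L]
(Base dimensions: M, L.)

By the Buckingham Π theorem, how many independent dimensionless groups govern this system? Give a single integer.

Write exponents as rows M,L / cols m,ρ,ℓ,D,X1,X2:
  M: [ 1  1  0  0  2  2]
  L: [ 0 -3  1  1  1  1]
Echelon form has 2 nonzero rows (pivots: m,ρ)
Π count = n − r = 6 − 2 = 4

4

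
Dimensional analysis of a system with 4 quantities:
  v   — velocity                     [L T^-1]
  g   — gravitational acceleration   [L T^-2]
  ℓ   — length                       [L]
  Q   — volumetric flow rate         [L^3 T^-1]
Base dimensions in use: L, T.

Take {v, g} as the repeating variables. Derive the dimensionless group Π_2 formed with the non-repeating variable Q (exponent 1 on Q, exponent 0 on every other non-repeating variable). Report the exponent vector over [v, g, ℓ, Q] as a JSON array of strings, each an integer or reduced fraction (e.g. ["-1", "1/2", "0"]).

["-5", "2", "0", "1"]

Dimensional matrix (L×T by v×g×ℓ×Q):
  L: [ 1  1  1  3]
  T: [-1 -2  0 -1]
RREF → pivots at {v,g} ⇒ r = 2
Repeat: v,g; free: ℓ,Q
RREF:
  r0: [   1    0    2    5]
  r1: [   0    1   -1   -2]
Fix exponent of Q at 1, ℓ at 0; solve each RREF row for its pivot's exponent:
  r0: exp(v) + (5)·1 = 0 ⇒ exp(v) = -5
  r1: exp(g) + (-2)·1 = 0 ⇒ exp(g) = 2
Π_2 = v^-5 · g^2 · Q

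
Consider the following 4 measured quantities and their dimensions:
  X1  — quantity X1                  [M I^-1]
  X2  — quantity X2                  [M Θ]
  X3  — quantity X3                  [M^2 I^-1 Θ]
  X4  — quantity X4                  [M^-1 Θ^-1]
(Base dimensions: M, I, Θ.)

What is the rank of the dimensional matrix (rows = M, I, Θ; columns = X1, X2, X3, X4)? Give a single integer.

Dimensional matrix (M×I×Θ by X1×X2×X3×X4):
  M: [ 1  1  2 -1]
  I: [-1  0 -1  0]
  Θ: [ 0  1  1 -1]
RREF → pivots at {X1,X2} ⇒ r = 2

2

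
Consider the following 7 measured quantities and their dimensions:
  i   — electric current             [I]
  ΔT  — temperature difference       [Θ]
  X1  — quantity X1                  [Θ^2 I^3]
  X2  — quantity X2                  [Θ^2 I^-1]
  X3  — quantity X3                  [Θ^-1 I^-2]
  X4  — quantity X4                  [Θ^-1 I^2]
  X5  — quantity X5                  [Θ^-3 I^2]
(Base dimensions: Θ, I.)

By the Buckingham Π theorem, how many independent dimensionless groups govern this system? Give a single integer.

Write exponents as rows Θ,I / cols i,ΔT,X1,X2,X3,X4,X5:
  Θ: [ 0  1  2  2 -1 -1 -3]
  I: [ 1  0  3 -1 -2  2  2]
Row reduction gives pivot columns i,ΔT; rank = 2
Π count = n − r = 7 − 2 = 5

5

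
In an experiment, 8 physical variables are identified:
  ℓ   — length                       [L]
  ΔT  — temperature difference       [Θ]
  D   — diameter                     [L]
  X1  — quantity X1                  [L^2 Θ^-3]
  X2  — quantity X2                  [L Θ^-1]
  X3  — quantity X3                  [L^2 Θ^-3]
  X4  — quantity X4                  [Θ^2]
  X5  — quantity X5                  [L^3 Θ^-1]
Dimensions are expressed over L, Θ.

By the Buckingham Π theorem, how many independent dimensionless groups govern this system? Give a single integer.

Write exponents as rows L,Θ / cols ℓ,ΔT,D,X1,X2,X3,X4,X5:
  L: [ 1  0  1  2  1  2  0  3]
  Θ: [ 0  1  0 -3 -1 -3  2 -1]
Echelon form has 2 nonzero rows (pivots: ℓ,ΔT)
n=8, r=2 ⇒ 6 dimensionless groups

6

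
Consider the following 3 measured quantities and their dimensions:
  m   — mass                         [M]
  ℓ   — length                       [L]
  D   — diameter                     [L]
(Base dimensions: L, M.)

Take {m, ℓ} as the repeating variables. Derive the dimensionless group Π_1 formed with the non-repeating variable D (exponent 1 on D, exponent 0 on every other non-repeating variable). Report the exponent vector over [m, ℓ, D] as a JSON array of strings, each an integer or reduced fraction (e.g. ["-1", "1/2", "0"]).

["0", "-1", "1"]

Exponent matrix [L,M] × [m,ℓ,D]:
  L: [ 0  1  1]
  M: [ 1  0  0]
RREF → pivots at {m,ℓ} ⇒ r = 2
Repeat: m,ℓ; free: D
RREF:
  r0: [   1    0    0]
  r1: [   0    1    1]
Fix exponent of D at 1; solve each RREF row for its pivot's exponent:
  r0: exp(m) + (0)·1 = 0 ⇒ exp(m) = 0
  r1: exp(ℓ) + (1)·1 = 0 ⇒ exp(ℓ) = -1
Π_1 = ℓ^-1 · D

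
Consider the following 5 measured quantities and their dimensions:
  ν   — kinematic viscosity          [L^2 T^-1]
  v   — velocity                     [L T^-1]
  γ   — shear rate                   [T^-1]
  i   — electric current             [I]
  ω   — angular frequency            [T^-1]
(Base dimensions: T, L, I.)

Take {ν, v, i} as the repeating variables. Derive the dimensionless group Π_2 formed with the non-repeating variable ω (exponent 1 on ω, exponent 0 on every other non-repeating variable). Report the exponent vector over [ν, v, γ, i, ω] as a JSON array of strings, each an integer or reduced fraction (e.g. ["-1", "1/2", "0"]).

Exponent matrix [T,L,I] × [ν,v,γ,i,ω]:
  T: [-1 -1 -1  0 -1]
  L: [ 2  1  0  0  0]
  I: [ 0  0  0  1  0]
Echelon form has 3 nonzero rows (pivots: ν,v,i)
Pivot set = {ν,v,i}, free = {γ,ω}
RREF:
  r0: [   1    0   -1    0   -1]
  r1: [   0    1    2    0    2]
  r2: [   0    0    0    1    0]
Fix exponent of ω at 1, γ at 0; solve each RREF row for its pivot's exponent:
  r0: exp(ν) + (-1)·1 = 0 ⇒ exp(ν) = 1
  r1: exp(v) + (2)·1 = 0 ⇒ exp(v) = -2
  r2: exp(i) + (0)·1 = 0 ⇒ exp(i) = 0
Π_2 = ν · v^-2 · ω

["1", "-2", "0", "0", "1"]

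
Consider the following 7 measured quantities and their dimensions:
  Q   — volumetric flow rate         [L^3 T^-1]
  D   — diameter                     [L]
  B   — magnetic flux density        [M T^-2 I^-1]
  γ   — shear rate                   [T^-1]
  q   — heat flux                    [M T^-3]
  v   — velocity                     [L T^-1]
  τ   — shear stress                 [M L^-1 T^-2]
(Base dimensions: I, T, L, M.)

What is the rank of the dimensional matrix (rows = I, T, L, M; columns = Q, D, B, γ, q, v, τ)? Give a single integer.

Dimensional matrix (I×T×L×M by Q×D×B×γ×q×v×τ):
  I: [ 0  0 -1  0  0  0  0]
  T: [-1  0 -2 -1 -3 -1 -2]
  L: [ 3  1  0  0  0  1 -1]
  M: [ 0  0  1  0  1  0  1]
Row reduction gives pivot columns Q,D,B,q; rank = 4

4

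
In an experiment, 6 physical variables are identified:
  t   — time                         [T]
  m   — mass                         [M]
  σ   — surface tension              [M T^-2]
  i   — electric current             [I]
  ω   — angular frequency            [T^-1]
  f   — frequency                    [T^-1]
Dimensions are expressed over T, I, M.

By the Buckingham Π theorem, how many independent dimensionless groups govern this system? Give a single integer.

3

Dimensional matrix (T×I×M by t×m×σ×i×ω×f):
  T: [ 1  0 -2  0 -1 -1]
  I: [ 0  0  0  1  0  0]
  M: [ 0  1  1  0  0  0]
RREF → pivots at {t,m,i} ⇒ r = 3
n=6, r=3 ⇒ 3 dimensionless groups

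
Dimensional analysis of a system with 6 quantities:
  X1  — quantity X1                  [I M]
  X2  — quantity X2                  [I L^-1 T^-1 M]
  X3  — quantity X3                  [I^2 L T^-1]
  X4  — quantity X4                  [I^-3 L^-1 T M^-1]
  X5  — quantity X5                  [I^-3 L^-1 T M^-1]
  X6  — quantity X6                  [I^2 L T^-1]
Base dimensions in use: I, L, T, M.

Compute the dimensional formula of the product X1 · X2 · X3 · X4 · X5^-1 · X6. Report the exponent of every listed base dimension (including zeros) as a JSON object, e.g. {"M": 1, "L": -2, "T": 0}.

{"I": 6, "L": 1, "T": -3, "M": 2}

Write exponents as rows I,L,T,M / cols X1,X2,X3,X4,X5,X6:
  I: [ 1  1  2 -3 -3  2]
  L: [ 0 -1  1 -1 -1  1]
  T: [ 0 -1 -1  1  1 -1]
  M: [ 1  1  0 -1 -1  0]
  [I]: (1)·1+(1)·1+(1)·2+(1)·-3+(-1)·-3+(1)·2 = 6
  [L]: (1)·0+(1)·-1+(1)·1+(1)·-1+(-1)·-1+(1)·1 = 1
  [T]: (1)·0+(1)·-1+(1)·-1+(1)·1+(-1)·1+(1)·-1 = -3
  [M]: (1)·1+(1)·1+(1)·0+(1)·-1+(-1)·-1+(1)·0 = 2
⇒ I^6 L T^-3 M^2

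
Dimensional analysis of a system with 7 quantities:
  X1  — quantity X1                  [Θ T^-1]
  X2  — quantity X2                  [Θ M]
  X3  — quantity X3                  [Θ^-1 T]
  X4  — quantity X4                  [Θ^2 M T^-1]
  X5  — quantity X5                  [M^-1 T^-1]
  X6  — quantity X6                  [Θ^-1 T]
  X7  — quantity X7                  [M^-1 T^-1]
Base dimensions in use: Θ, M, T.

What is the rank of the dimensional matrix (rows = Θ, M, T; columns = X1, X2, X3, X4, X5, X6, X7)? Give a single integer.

2

Exponent matrix [Θ,M,T] × [X1,X2,X3,X4,X5,X6,X7]:
  Θ: [ 1  1 -1  2  0 -1  0]
  M: [ 0  1  0  1 -1  0 -1]
  T: [-1  0  1 -1 -1  1 -1]
Row reduction gives pivot columns X1,X2; rank = 2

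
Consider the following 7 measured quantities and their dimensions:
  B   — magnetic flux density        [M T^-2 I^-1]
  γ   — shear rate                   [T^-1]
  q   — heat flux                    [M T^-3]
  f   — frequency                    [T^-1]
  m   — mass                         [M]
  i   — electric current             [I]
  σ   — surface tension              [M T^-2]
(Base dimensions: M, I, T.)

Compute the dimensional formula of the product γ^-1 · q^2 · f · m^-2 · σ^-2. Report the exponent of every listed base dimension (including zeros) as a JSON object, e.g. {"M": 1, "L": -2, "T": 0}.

{"M": -2, "I": 0, "T": -2}

Dimensional matrix (M×I×T by B×γ×q×f×m×i×σ):
  M: [ 1  0  1  0  1  0  1]
  I: [-1  0  0  0  0  1  0]
  T: [-2 -1 -3 -1  0  0 -2]
  [M]: (-1)·0+(2)·1+(1)·0+(-2)·1+(-2)·1 = -2
  [I]: (-1)·0+(2)·0+(1)·0+(-2)·0+(-2)·0 = 0
  [T]: (-1)·-1+(2)·-3+(1)·-1+(-2)·0+(-2)·-2 = -2
⇒ M^-2 T^-2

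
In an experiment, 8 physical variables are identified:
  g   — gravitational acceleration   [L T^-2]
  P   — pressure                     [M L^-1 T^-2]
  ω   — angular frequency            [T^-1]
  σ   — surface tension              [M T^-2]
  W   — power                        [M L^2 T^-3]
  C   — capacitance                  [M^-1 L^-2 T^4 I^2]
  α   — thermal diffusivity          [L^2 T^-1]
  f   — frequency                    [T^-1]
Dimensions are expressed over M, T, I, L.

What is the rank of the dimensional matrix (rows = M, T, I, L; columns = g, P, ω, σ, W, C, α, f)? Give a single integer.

Write exponents as rows M,T,I,L / cols g,P,ω,σ,W,C,α,f:
  M: [ 0  1  0  1  1 -1  0  0]
  T: [-2 -2 -1 -2 -3  4 -1 -1]
  I: [ 0  0  0  0  0  2  0  0]
  L: [ 1 -1  0  0  2 -2  2  0]
Row reduction gives pivot columns g,P,ω,C; rank = 4

4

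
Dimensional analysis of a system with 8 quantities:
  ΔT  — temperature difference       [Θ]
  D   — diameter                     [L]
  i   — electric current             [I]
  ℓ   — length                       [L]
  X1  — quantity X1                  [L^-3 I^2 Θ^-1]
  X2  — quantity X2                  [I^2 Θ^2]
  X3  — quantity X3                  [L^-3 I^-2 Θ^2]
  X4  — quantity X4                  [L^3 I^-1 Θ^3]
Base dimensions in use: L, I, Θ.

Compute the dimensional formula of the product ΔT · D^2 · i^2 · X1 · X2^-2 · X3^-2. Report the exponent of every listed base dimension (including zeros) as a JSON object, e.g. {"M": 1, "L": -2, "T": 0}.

{"L": 5, "I": 4, "Θ": -8}

Dimensional matrix (L×I×Θ by ΔT×D×i×ℓ×X1×X2×X3×X4):
  L: [ 0  1  0  1 -3  0 -3  3]
  I: [ 0  0  1  0  2  2 -2 -1]
  Θ: [ 1  0  0  0 -1  2  2  3]
  [L]: (1)·0+(2)·1+(2)·0+(1)·-3+(-2)·0+(-2)·-3 = 5
  [I]: (1)·0+(2)·0+(2)·1+(1)·2+(-2)·2+(-2)·-2 = 4
  [Θ]: (1)·1+(2)·0+(2)·0+(1)·-1+(-2)·2+(-2)·2 = -8
⇒ L^5 I^4 Θ^-8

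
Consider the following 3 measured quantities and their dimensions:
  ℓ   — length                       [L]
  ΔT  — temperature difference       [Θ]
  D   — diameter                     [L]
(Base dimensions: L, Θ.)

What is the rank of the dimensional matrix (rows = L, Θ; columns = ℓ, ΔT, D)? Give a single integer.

Exponent matrix [L,Θ] × [ℓ,ΔT,D]:
  L: [ 1  0  1]
  Θ: [ 0  1  0]
Echelon form has 2 nonzero rows (pivots: ℓ,ΔT)

2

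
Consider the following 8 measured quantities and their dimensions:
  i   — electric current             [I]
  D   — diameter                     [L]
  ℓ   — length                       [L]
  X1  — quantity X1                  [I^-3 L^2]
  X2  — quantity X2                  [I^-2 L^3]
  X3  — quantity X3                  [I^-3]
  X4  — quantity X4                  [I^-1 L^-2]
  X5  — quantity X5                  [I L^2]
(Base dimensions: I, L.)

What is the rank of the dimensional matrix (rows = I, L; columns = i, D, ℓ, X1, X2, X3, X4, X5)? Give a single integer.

Write exponents as rows I,L / cols i,D,ℓ,X1,X2,X3,X4,X5:
  I: [ 1  0  0 -3 -2 -3 -1  1]
  L: [ 0  1  1  2  3  0 -2  2]
RREF → pivots at {i,D} ⇒ r = 2

2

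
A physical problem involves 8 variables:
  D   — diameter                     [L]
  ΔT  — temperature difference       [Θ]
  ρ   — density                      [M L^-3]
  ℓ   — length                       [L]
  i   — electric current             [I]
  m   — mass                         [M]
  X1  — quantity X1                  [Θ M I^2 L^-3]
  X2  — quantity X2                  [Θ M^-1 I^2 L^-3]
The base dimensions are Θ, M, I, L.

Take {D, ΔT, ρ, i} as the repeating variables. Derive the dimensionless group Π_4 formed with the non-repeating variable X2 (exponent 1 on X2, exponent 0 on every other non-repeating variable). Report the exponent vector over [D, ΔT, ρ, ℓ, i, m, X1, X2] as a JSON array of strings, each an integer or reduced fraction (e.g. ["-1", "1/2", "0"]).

Dimensional matrix (Θ×M×I×L by D×ΔT×ρ×ℓ×i×m×X1×X2):
  Θ: [ 0  1  0  0  0  0  1  1]
  M: [ 0  0  1  0  0  1  1 -1]
  I: [ 0  0  0  0  1  0  2  2]
  L: [ 1  0 -3  1  0  0 -3 -3]
Echelon form has 4 nonzero rows (pivots: D,ΔT,ρ,i)
Repeat: D,ΔT,ρ,i; free: ℓ,m,X1,X2
RREF:
  r0: [   1    0    0    1    0    3    0   -6]
  r1: [   0    1    0    0    0    0    1    1]
  r2: [   0    0    1    0    0    1    1   -1]
  r3: [   0    0    0    0    1    0    2    2]
Fix exponent of X2 at 1, ℓ at 0, m at 0, X1 at 0; solve each RREF row for its pivot's exponent:
  r0: exp(D) + (-6)·1 = 0 ⇒ exp(D) = 6
  r1: exp(ΔT) + (1)·1 = 0 ⇒ exp(ΔT) = -1
  r2: exp(ρ) + (-1)·1 = 0 ⇒ exp(ρ) = 1
  r3: exp(i) + (2)·1 = 0 ⇒ exp(i) = -2
Π_4 = D^6 · ΔT^-1 · ρ · i^-2 · X2

["6", "-1", "1", "0", "-2", "0", "0", "1"]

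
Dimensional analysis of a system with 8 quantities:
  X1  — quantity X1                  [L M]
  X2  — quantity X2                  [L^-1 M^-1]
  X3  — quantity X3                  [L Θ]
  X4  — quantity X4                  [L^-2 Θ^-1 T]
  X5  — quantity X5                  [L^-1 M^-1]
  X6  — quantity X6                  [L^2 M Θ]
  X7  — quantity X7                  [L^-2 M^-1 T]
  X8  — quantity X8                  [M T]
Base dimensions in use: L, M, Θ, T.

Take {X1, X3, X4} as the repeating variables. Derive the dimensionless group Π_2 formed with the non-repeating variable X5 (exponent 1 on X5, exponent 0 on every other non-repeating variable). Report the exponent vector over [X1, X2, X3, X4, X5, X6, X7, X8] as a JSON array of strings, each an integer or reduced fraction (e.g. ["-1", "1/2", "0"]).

["1", "0", "0", "0", "1", "0", "0", "0"]

Write exponents as rows L,M,Θ,T / cols X1,X2,X3,X4,X5,X6,X7,X8:
  L: [ 1 -1  1 -2 -1  2 -2  0]
  M: [ 1 -1  0  0 -1  1 -1  1]
  Θ: [ 0  0  1 -1  0  1  0  0]
  T: [ 0  0  0  1  0  0  1  1]
Row reduction gives pivot columns X1,X3,X4; rank = 3
Pivot set = {X1,X3,X4}, free = {X2,X5,X6,X7,X8}
RREF:
  r0: [   1   -1    0    0   -1    1   -1    1]
  r1: [   0    0    1    0    0    1    1    1]
  r2: [   0    0    0    1    0    0    1    1]
  r3: [   0    0    0    0    0    0    0    0]
Fix exponent of X5 at 1, X2 at 0, X6 at 0, X7 at 0, X8 at 0; solve each RREF row for its pivot's exponent:
  r0: exp(X1) + (-1)·1 = 0 ⇒ exp(X1) = 1
  r1: exp(X3) + (0)·1 = 0 ⇒ exp(X3) = 0
  r2: exp(X4) + (0)·1 = 0 ⇒ exp(X4) = 0
Π_2 = X1 · X5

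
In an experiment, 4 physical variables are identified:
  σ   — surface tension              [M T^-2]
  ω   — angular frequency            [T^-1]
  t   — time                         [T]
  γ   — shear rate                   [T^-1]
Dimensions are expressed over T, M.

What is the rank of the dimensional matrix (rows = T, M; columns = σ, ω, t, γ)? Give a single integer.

2

Exponent matrix [T,M] × [σ,ω,t,γ]:
  T: [-2 -1  1 -1]
  M: [ 1  0  0  0]
RREF → pivots at {σ,ω} ⇒ r = 2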